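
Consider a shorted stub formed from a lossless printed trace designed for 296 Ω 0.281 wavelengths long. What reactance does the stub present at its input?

βl = 2π × 0.281 = 101°
tan(βl) = -5.07
For a shorted stub, Z_in = jZ_0·tan(βl)

X_in ≈ -1500 Ω (capacitive)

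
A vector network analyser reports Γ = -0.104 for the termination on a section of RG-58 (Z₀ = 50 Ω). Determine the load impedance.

Z_L = Z_0·(1 + Γ)/(1 − Γ) = 50·(0.896)/(1.1)

Z_L ≈ 40.6 Ω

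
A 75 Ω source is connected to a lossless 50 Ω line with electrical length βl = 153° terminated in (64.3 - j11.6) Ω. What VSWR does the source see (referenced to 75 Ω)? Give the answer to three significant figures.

tan(βl) = -0.51
Z_in = Z_0·(Z_L + jZ_0·tanβl)/(Z_0 + jZ_L·tanβl) = 67.1 + j7.82 Ω
Γ_s = (Z_in − Z_s)/(Z_in + Z_s) = (-7.89 + j7.82)/(142 + j7.82), |Γ_s| = 0.0781
VSWR = (1 + |Γ_s|)/(1 − |Γ_s|)

VSWR ≈ 1.17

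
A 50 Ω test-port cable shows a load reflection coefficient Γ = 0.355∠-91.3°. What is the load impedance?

Z_L = Z_0·(1 + Γ)/(1 − Γ) = 50·(0.992 − j0.355)/(1.01 + j0.355)

Z_L ≈ 38.3 − j31.1 Ω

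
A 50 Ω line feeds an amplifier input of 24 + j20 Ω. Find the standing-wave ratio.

VSWR ≈ 2.5

Γ = (Z_L − Z_0)/(Z_L + Z_0) = (-26 + j20)/(74 + j20)
|Γ| = 32.8/76.7 = 0.428
VSWR = (1 + |Γ|)/(1 − |Γ|) = 1.43/0.572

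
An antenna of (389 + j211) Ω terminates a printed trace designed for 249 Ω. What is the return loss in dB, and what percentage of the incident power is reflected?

Γ = (140 + j211)/(638 + j211), |Γ| = 0.377
RL = −20·log₁₀(0.377) = 8.48 dB
P_refl/P_inc = |Γ|² = 0.142

RL ≈ 8.48 dB; 14.2% of incident power reflected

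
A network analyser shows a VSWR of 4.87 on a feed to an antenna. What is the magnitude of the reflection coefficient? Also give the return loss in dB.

|Γ| = (S − 1)/(S + 1) = (4.87 − 1)/(4.87 + 1) = 3.87/5.87
RL = −20·log₁₀|Γ| = −20·log₁₀(0.659)

|Γ| ≈ 0.659; return loss ≈ 3.62 dB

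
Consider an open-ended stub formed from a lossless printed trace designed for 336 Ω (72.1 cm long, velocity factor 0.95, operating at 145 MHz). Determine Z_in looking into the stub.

λ = v/f = 0.95·c / 145 MHz = 1.97 m
βl = 2π·l/λ = 2π × 0.367 = 132°
tan(βl) = -1.11
For an open-ended stub, Z_in = −jZ_0·cot(βl) = −jZ_0/tan(βl)

Z_in ≈ +j303 Ω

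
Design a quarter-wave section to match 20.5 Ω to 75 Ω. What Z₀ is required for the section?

Z_qwt = √(Z_0·R_L) = √(75 × 20.5) = √1538

Z_qwt ≈ 39.2 Ω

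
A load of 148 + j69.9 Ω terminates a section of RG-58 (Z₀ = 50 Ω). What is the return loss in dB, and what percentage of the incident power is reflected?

Γ = (98 + j69.9)/(198 + j69.9), |Γ| = 0.573
RL = −20·log₁₀(0.573) = 4.83 dB
P_refl/P_inc = |Γ|² = 0.329

RL ≈ 4.83 dB; 32.9% of incident power reflected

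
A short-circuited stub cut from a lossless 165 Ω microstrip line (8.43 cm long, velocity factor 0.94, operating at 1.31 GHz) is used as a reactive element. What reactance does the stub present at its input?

λ = v/f = 0.94·c / 1.31 GHz = 0.215 m
βl = 2π·l/λ = 2π × 0.392 = 141°
tan(βl) = -0.81
For a short-circuited stub, Z_in = jZ_0·tan(βl)

X_in ≈ -134 Ω (capacitive)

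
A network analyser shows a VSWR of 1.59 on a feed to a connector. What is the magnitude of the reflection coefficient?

|Γ| ≈ 0.228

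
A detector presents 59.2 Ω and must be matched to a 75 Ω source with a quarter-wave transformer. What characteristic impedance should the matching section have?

Z_qwt ≈ 66.6 Ω

Z_qwt = √(Z_0·R_L) = √(75 × 59.2) = √4440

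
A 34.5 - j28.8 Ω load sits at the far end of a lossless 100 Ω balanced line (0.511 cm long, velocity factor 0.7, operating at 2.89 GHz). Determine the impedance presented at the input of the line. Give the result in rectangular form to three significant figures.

Z_in ≈ 32 + j11.7 Ω

λ = v/f = 0.7·c / 2.89 GHz = 0.0727 m
βl = 2π·l/λ = 2π × 0.0703 = 25.3°
tan(βl) = tan(25.3°) = 0.473
Z_in = Z_0·(Z_L + jZ_0·tanβl)/(Z_0 + jZ_L·tanβl)
     = 100·(34.5 + j18.5)/(114 + j16.3)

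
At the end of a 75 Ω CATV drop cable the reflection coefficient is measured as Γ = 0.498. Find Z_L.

Z_L ≈ 224 Ω

Z_L = Z_0·(1 + Γ)/(1 − Γ) = 75·(1.5)/(0.502)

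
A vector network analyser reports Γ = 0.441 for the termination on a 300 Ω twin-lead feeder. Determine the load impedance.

Z_L = Z_0·(1 + Γ)/(1 − Γ) = 300·(1.44)/(0.559)

Z_L ≈ 773 Ω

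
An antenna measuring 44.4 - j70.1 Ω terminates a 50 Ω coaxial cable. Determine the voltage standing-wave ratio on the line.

Γ = (Z_L − Z_0)/(Z_L + Z_0) = (-5.6 − j70.1)/(94.4 − j70.1)
|Γ| = 70.3/118 = 0.598
VSWR = (1 + |Γ|)/(1 − |Γ|) = 1.6/0.402

VSWR ≈ 3.98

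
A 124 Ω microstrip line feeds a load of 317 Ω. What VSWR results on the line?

VSWR ≈ 2.56

For a purely resistive load, VSWR = R_L/Z_0 or Z_0/R_L (whichever > 1) = 317/124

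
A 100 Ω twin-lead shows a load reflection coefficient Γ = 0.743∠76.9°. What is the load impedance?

Z_L = Z_0·(1 + Γ)/(1 − Γ) = 100·(1.17 + j0.724)/(0.832 − j0.724)

Z_L ≈ 36.9 + j119 Ω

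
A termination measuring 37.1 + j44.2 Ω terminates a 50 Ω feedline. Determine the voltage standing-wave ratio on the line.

Γ = (Z_L − Z_0)/(Z_L + Z_0) = (-12.9 + j44.2)/(87.1 + j44.2)
|Γ| = 46/97.7 = 0.471
VSWR = (1 + |Γ|)/(1 − |Γ|) = 1.47/0.529

VSWR ≈ 2.78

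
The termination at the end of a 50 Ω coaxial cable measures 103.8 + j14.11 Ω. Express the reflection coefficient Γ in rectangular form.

Γ ≈ 0.355 + j0.0592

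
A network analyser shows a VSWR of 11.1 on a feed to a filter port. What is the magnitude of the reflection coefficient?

|Γ| ≈ 0.835

|Γ| = (S − 1)/(S + 1) = (11.1 − 1)/(11.1 + 1) = 10.1/12.1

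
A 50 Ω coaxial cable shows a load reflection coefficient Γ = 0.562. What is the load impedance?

Z_L = Z_0·(1 + Γ)/(1 − Γ) = 50·(1.56)/(0.438)

Z_L ≈ 178 Ω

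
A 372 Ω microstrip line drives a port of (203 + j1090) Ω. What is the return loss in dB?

RL ≈ 0.963 dB

Γ = (-169 + j1090)/(575 + j1090), |Γ| = 0.895
RL = −20·log₁₀|Γ| = −20·log₁₀(0.895)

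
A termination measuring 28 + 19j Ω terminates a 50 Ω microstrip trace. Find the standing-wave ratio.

VSWR ≈ 2.14

Γ = (Z_L − Z_0)/(Z_L + Z_0) = (-22 + j19)/(78 + j19)
|Γ| = 29.1/80.3 = 0.362
VSWR = (1 + |Γ|)/(1 − |Γ|) = 1.36/0.638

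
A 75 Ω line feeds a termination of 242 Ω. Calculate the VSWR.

VSWR ≈ 3.23

Γ = (242 − 75)/(242 + 75) = 0.527
VSWR = (1 + 0.527)/(1 − 0.527)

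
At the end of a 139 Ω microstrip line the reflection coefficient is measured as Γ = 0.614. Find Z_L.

Z_L = Z_0·(1 + Γ)/(1 − Γ) = 139·(1.61)/(0.386)

Z_L ≈ 581 Ω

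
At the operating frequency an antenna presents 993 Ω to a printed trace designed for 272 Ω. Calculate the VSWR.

For a purely resistive load, VSWR = R_L/Z_0 or Z_0/R_L (whichever > 1) = 993/272

VSWR ≈ 3.65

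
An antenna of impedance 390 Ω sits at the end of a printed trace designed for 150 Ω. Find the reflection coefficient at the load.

Γ = 0.444

Γ = (Z_L − Z_0)/(Z_L + Z_0) = (390 − 150)/(390 + 150) = 240/540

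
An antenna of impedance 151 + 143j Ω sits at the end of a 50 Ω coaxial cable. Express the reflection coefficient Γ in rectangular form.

Γ = (Z_L − Z_0)/(Z_L + Z_0) = (101 + j143)/(201 + j143)

Γ ≈ 0.67 + j0.235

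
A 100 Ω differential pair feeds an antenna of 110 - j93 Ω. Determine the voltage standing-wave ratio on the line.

Γ = (Z_L − Z_0)/(Z_L + Z_0) = (10 − j93)/(210 − j93)
|Γ| = 93.5/230 = 0.407
VSWR = (1 + |Γ|)/(1 − |Γ|) = 1.41/0.593

VSWR ≈ 2.37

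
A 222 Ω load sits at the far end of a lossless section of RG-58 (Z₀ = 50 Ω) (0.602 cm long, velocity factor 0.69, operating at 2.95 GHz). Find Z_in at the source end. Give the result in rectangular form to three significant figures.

λ = v/f = 0.69·c / 2.95 GHz = 0.0702 m
βl = 2π·l/λ = 2π × 0.0858 = 30.9°
tan(βl) = tan(30.9°) = 0.598
Z_in = Z_0·(Z_L + jZ_0·tanβl)/(Z_0 + jZ_L·tanβl)
     = 50·(222 + j29.9)/(50 + j133)

Z_in ≈ 37.4 − j69.5 Ω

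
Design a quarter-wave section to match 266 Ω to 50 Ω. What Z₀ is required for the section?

Z_qwt ≈ 115 Ω

Z_qwt = √(Z_0·R_L) = √(50 × 266) = √13300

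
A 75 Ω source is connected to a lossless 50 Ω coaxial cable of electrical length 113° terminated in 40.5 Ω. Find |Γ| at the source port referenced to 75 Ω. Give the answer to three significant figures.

tan(βl) = -2.36
Z_in = Z_0·(Z_L + jZ_0·tanβl)/(Z_0 + jZ_L·tanβl) = 57.2 − j8.73 Ω
Γ_s = (Z_in − Z_s)/(Z_in + Z_s) = (-17.8 − j8.73)/(132 − j8.73), |Γ_s| = 0.15

|Γ| ≈ 0.15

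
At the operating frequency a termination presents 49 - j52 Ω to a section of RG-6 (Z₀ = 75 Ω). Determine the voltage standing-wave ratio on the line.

Γ = (Z_L − Z_0)/(Z_L + Z_0) = (-26 − j52)/(124 − j52)
|Γ| = 58.1/134 = 0.432
VSWR = (1 + |Γ|)/(1 − |Γ|) = 1.43/0.568

VSWR ≈ 2.52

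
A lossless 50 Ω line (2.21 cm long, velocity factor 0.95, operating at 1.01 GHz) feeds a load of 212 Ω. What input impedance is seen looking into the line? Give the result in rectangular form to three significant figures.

λ = v/f = 0.95·c / 1.01 GHz = 0.282 m
βl = 2π·l/λ = 2π × 0.0783 = 28.2°
tan(βl) = tan(28.2°) = 0.536
Z_in = Z_0·(Z_L + jZ_0·tanβl)/(Z_0 + jZ_L·tanβl)
     = 50·(212 + j26.8)/(50 + j114)

Z_in ≈ 44.3 − j73.8 Ω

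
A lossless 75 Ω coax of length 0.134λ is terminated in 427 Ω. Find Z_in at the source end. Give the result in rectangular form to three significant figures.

Z_in ≈ 23.1 − j63.3 Ω

βl = 2π × 0.134 = 48.2°
tan(βl) = tan(48.2°) = 1.12
Z_in = Z_0·(Z_L + jZ_0·tanβl)/(Z_0 + jZ_L·tanβl)
     = 75·(427 + j84)/(75 + j478)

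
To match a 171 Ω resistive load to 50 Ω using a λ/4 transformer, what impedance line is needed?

Z_qwt ≈ 92.5 Ω

Z_qwt = √(Z_0·R_L) = √(50 × 171) = √8550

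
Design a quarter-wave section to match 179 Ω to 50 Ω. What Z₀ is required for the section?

Z_qwt = √(Z_0·R_L) = √(50 × 179) = √8950

Z_qwt ≈ 94.6 Ω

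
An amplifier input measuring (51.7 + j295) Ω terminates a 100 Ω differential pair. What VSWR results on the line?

Γ = (Z_L − Z_0)/(Z_L + Z_0) = (-48.3 + j295)/(151.7 + j295)
|Γ| = 299/332 = 0.901
VSWR = (1 + |Γ|)/(1 − |Γ|) = 1.9/0.0989

VSWR ≈ 19.2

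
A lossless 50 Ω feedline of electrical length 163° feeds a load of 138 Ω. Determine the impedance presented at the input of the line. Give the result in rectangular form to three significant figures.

Z_in ≈ 88.1 + j59.1 Ω

tan(βl) = tan(163°) = -0.306
Z_in = Z_0·(Z_L + jZ_0·tanβl)/(Z_0 + jZ_L·tanβl)
     = 50·(138 − j15.3)/(50 − j42.2)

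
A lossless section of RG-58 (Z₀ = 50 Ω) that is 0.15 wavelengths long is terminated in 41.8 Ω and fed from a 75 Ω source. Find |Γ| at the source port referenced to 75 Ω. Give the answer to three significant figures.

|Γ| ≈ 0.193

βl = 2π × 0.15 = 54°
tan(βl) = 1.38
Z_in = Z_0·(Z_L + jZ_0·tanβl)/(Z_0 + jZ_L·tanβl) = 52.1 + j8.92 Ω
Γ_s = (Z_in − Z_s)/(Z_in + Z_s) = (-22.9 + j8.92)/(127 + j8.92), |Γ_s| = 0.193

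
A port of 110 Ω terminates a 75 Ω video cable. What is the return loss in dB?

RL ≈ 14.5 dB

Γ = (110 − 75)/(110 + 75) = 0.189
RL = −20·log₁₀|Γ| = −20·log₁₀(0.189)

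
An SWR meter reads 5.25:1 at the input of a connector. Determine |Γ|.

|Γ| = (S − 1)/(S + 1) = (5.25 − 1)/(5.25 + 1) = 4.25/6.25

|Γ| ≈ 0.68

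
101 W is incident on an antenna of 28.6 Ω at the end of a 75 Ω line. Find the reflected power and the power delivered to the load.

P_reflected ≈ 20.3 W; P_delivered ≈ 80.7 W

Γ = (28.6 − 75)/(28.6 + 75) = -0.448
|Γ|² = 0.201
P_refl = |Γ|²·P_inc = 20.3 W, P_del = (1 − |Γ|²)·P_inc = 80.7 W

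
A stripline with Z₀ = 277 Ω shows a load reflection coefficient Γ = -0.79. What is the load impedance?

Z_L ≈ 32.5 Ω

Z_L = Z_0·(1 + Γ)/(1 − Γ) = 277·(0.21)/(1.79)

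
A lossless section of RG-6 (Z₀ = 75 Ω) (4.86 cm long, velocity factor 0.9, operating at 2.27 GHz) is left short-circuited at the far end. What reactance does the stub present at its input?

λ = v/f = 0.9·c / 2.27 GHz = 0.119 m
βl = 2π·l/λ = 2π × 0.409 = 147°
tan(βl) = -0.647
For a short-circuited stub, Z_in = jZ_0·tan(βl)

X_in ≈ -48.5 Ω (capacitive)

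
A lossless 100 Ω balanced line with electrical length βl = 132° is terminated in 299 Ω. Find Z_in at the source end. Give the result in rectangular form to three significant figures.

tan(βl) = tan(132°) = -1.11
Z_in = Z_0·(Z_L + jZ_0·tanβl)/(Z_0 + jZ_L·tanβl)
     = 100·(299 − j111)/(100 − j332)

Z_in ≈ 55.5 + j73.3 Ω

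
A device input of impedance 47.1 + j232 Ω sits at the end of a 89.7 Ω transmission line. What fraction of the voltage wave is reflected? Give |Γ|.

|Γ| ≈ 0.876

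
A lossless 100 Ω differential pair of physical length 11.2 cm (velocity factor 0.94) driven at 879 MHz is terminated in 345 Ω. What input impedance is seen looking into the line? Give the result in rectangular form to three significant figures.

λ = v/f = 0.94·c / 879 MHz = 0.321 m
βl = 2π·l/λ = 2π × 0.349 = 126°
tan(βl) = tan(126°) = -1.39
Z_in = Z_0·(Z_L + jZ_0·tanβl)/(Z_0 + jZ_L·tanβl)
     = 100·(345 − j139)/(100 − j481)

Z_in ≈ 42.1 + j63 Ω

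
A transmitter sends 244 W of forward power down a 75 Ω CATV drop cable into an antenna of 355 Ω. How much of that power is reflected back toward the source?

P_reflected ≈ 103 W

Γ = (355 − 75)/(355 + 75) = 0.651
|Γ|² = 0.424
P_refl = |Γ|²·P_inc = 103 W, P_del = (1 − |Γ|²)·P_inc = 141 W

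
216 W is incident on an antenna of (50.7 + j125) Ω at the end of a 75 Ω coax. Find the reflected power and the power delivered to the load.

P_reflected ≈ 111 W; P_delivered ≈ 105 W

|Γ| = |(-24.3 + j125)/(125.7 + j125)| = 0.718
|Γ|² = 0.516
P_refl = |Γ|²·P_inc = 111 W, P_del = (1 − |Γ|²)·P_inc = 105 W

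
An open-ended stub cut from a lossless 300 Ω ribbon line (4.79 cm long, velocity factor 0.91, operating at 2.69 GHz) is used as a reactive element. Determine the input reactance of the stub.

λ = v/f = 0.91·c / 2.69 GHz = 0.101 m
βl = 2π·l/λ = 2π × 0.472 = 170°
tan(βl) = -0.178
For an open-ended stub, Z_in = −jZ_0·cot(βl) = −jZ_0/tan(βl)

X_in ≈ 1690 Ω (inductive)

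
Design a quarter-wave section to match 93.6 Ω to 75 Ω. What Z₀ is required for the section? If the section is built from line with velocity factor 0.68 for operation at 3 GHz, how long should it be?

Z_qwt = √(Z_0·R_L) = √(75 × 93.6) = √7020
λ = 0.68·c/f = 0.068 m, so l = λ/4 = 0.017 m

Z_qwt ≈ 83.8 Ω; length ≈ 1.7 cm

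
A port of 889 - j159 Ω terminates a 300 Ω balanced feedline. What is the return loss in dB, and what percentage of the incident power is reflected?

Γ = (589 − j159)/(1189 − j159), |Γ| = 0.509
RL = −20·log₁₀(0.509) = 5.87 dB
P_refl/P_inc = |Γ|² = 0.259

RL ≈ 5.87 dB; 25.9% of incident power reflected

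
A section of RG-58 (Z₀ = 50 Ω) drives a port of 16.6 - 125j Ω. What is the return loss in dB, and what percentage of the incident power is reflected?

Γ = (-33.4 − j125)/(66.6 − j125), |Γ| = 0.914
RL = −20·log₁₀(0.914) = 0.786 dB
P_refl/P_inc = |Γ|² = 0.835

RL ≈ 0.786 dB; 83.5% of incident power reflected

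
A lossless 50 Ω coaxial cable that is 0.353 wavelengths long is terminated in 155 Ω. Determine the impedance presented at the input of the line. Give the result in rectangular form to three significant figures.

Z_in ≈ 23.9 + j32 Ω

βl = 2π × 0.353 = 127°
tan(βl) = tan(127°) = -1.32
Z_in = Z_0·(Z_L + jZ_0·tanβl)/(Z_0 + jZ_L·tanβl)
     = 50·(155 − j66.2)/(50 − j205)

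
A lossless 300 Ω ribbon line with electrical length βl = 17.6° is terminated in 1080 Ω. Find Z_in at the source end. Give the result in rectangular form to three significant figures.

tan(βl) = tan(17.6°) = 0.317
Z_in = Z_0·(Z_L + jZ_0·tanβl)/(Z_0 + jZ_L·tanβl)
     = 300·(1080 + j95.2)/(300 + j343)

Z_in ≈ 516 − j494 Ω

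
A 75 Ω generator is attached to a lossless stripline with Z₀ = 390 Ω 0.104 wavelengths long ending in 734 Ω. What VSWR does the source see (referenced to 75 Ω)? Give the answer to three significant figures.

βl = 2π × 0.104 = 37.4°
tan(βl) = 0.766
Z_in = Z_0·(Z_L + jZ_0·tanβl)/(Z_0 + jZ_L·tanβl) = 378 − j247 Ω
Γ_s = (Z_in − Z_s)/(Z_in + Z_s) = (303 − j247)/(453 − j247), |Γ_s| = 0.758
VSWR = (1 + |Γ_s|)/(1 − |Γ_s|)

VSWR ≈ 7.25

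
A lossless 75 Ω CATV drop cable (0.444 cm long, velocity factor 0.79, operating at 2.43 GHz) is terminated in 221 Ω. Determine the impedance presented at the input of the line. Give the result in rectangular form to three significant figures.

λ = v/f = 0.79·c / 2.43 GHz = 0.0975 m
βl = 2π·l/λ = 2π × 0.0455 = 16.4°
tan(βl) = tan(16.4°) = 0.294
Z_in = Z_0·(Z_L + jZ_0·tanβl)/(Z_0 + jZ_L·tanβl)
     = 75·(221 + j22.1)/(75 + j65)

Z_in ≈ 137 − j96.8 Ω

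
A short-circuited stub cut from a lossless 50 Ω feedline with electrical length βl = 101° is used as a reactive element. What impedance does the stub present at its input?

Z_in ≈ −j257 Ω

tan(βl) = -5.14
For a short-circuited stub, Z_in = jZ_0·tan(βl)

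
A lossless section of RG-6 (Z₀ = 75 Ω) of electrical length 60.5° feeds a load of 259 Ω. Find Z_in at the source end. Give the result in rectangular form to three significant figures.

Z_in ≈ 27.9 − j37.9 Ω

tan(βl) = tan(60.5°) = 1.77
Z_in = Z_0·(Z_L + jZ_0·tanβl)/(Z_0 + jZ_L·tanβl)
     = 75·(259 + j133)/(75 + j458)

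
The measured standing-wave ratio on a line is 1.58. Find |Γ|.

|Γ| = (S − 1)/(S + 1) = (1.58 − 1)/(1.58 + 1) = 0.58/2.58

|Γ| ≈ 0.225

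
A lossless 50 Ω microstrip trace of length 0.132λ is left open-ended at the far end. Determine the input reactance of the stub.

X_in ≈ -45.8 Ω (capacitive)

βl = 2π × 0.132 = 47.5°
tan(βl) = 1.09
For an open-ended stub, Z_in = −jZ_0·cot(βl) = −jZ_0/tan(βl)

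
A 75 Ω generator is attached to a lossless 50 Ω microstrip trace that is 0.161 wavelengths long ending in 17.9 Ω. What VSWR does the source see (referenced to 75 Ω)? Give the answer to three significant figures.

VSWR ≈ 2.58

βl = 2π × 0.161 = 58°
tan(βl) = 1.6
Z_in = Z_0·(Z_L + jZ_0·tanβl)/(Z_0 + jZ_L·tanβl) = 47.9 + j52.5 Ω
Γ_s = (Z_in − Z_s)/(Z_in + Z_s) = (-27.1 + j52.5)/(123 + j52.5), |Γ_s| = 0.442
VSWR = (1 + |Γ_s|)/(1 − |Γ_s|)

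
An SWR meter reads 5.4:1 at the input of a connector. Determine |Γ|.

|Γ| = (S − 1)/(S + 1) = (5.4 − 1)/(5.4 + 1) = 4.4/6.4

|Γ| ≈ 0.688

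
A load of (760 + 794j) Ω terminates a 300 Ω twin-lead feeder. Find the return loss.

Γ = (460 + j794)/(1060 + j794), |Γ| = 0.693
RL = −20·log₁₀|Γ| = −20·log₁₀(0.693)

RL ≈ 3.19 dB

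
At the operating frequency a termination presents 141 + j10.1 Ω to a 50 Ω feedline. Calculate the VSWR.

VSWR ≈ 2.84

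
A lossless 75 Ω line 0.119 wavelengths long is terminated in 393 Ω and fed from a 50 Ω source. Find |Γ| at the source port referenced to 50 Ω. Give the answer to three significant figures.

βl = 2π × 0.119 = 42.8°
tan(βl) = 0.927
Z_in = Z_0·(Z_L + jZ_0·tanβl)/(Z_0 + jZ_L·tanβl) = 29.7 − j74.8 Ω
Γ_s = (Z_in − Z_s)/(Z_in + Z_s) = (-20.3 − j74.8)/(79.7 − j74.8), |Γ_s| = 0.709

|Γ| ≈ 0.709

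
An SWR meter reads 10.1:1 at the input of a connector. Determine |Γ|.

|Γ| ≈ 0.82

|Γ| = (S − 1)/(S + 1) = (10.1 − 1)/(10.1 + 1) = 9.1/11.1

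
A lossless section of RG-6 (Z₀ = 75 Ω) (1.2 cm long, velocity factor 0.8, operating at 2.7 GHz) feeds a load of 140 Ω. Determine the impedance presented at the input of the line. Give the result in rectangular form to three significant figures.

λ = v/f = 0.8·c / 2.7 GHz = 0.0889 m
βl = 2π·l/λ = 2π × 0.135 = 48.6°
tan(βl) = tan(48.6°) = 1.13
Z_in = Z_0·(Z_L + jZ_0·tanβl)/(Z_0 + jZ_L·tanβl)
     = 75·(140 + j85.1)/(75 + j159)

Z_in ≈ 58.4 − j38.5 Ω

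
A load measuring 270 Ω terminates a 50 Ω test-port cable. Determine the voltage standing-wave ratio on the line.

VSWR ≈ 5.4

For a purely resistive load, VSWR = R_L/Z_0 or Z_0/R_L (whichever > 1) = 270/50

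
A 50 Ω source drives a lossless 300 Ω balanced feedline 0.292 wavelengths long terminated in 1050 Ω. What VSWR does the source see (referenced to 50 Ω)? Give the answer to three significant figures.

VSWR ≈ 3.27

βl = 2π × 0.292 = 105°
tan(βl) = -3.7
Z_in = Z_0·(Z_L + jZ_0·tanβl)/(Z_0 + jZ_L·tanβl) = 91.4 + j74 Ω
Γ_s = (Z_in − Z_s)/(Z_in + Z_s) = (41.4 + j74)/(141 + j74), |Γ_s| = 0.531
VSWR = (1 + |Γ_s|)/(1 − |Γ_s|)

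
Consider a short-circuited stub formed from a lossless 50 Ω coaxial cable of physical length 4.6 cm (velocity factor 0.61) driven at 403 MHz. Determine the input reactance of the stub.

X_in ≈ 37 Ω (inductive)

λ = v/f = 0.61·c / 403 MHz = 0.454 m
βl = 2π·l/λ = 2π × 0.101 = 36.5°
tan(βl) = 0.739
For a short-circuited stub, Z_in = jZ_0·tan(βl)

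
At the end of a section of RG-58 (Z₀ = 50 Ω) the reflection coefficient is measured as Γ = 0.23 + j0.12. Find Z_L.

Z_L = Z_0·(1 + Γ)/(1 − Γ) = 50·(1.23 + j0.12)/(0.77 − j0.12)

Z_L ≈ 76.8 + j19.8 Ω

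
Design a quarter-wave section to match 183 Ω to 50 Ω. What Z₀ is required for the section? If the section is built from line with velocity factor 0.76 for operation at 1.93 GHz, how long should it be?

Z_qwt ≈ 95.7 Ω; length ≈ 2.95 cm

Z_qwt = √(Z_0·R_L) = √(50 × 183) = √9150
λ = 0.76·c/f = 0.118 m, so l = λ/4 = 0.0295 m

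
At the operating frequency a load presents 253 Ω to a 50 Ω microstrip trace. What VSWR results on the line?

VSWR ≈ 5.06

Γ = (253 − 50)/(253 + 50) = 0.67
VSWR = (1 + 0.67)/(1 − 0.67)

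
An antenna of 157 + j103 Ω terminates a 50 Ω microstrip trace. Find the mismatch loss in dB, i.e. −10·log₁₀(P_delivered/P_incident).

mismatch loss ≈ 2.31 dB

Γ = (107 + j103)/(207 + j103), |Γ| = 0.642
|Γ|² = 0.413, so P_del/P_inc = 1 − |Γ|² = 0.587
ML = −10·log₁₀(1 − |Γ|²)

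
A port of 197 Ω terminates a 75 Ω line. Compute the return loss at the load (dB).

RL ≈ 6.96 dB

Γ = (197 − 75)/(197 + 75) = 0.449
RL = −20·log₁₀|Γ| = −20·log₁₀(0.449)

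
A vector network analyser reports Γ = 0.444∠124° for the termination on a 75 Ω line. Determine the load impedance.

Z_L = Z_0·(1 + Γ)/(1 − Γ) = 75·(0.752 + j0.368)/(1.25 − j0.368)

Z_L ≈ 35.6 + j32.6 Ω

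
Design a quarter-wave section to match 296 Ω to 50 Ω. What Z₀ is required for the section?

Z_qwt ≈ 122 Ω

Z_qwt = √(Z_0·R_L) = √(50 × 296) = √14800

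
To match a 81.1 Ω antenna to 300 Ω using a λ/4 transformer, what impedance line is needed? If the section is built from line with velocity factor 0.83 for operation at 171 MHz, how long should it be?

Z_qwt = √(Z_0·R_L) = √(300 × 81.1) = √24330
λ = 0.83·c/f = 1.46 m, so l = λ/4 = 0.364 m

Z_qwt ≈ 156 Ω; length ≈ 36.4 cm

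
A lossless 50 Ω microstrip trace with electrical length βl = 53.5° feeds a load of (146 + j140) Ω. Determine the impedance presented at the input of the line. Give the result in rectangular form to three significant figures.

Z_in ≈ 17.7 − j49.5 Ω

tan(βl) = tan(53.5°) = 1.35
Z_in = Z_0·(Z_L + jZ_0·tanβl)/(Z_0 + jZ_L·tanβl)
     = 50·(146 + j208)/(-139 + j197)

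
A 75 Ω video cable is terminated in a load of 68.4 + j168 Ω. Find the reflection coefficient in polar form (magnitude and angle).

Γ ≈ 0.761 ∠ 42.7°

Γ = (Z_L − Z_0)/(Z_L + Z_0) = (-6.6 + j168)/(143.4 + j168)
|Γ| = 168/221 = 0.761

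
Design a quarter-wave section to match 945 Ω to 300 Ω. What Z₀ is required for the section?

Z_qwt ≈ 532 Ω

Z_qwt = √(Z_0·R_L) = √(300 × 945) = √283500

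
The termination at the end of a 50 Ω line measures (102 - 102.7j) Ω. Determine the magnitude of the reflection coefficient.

Γ = (Z_L − Z_0)/(Z_L + Z_0) = (52 − j102.7)/(152 − j102.7)
|Γ| = 115/183

|Γ| ≈ 0.628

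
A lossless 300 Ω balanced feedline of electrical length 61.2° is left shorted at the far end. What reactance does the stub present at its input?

X_in ≈ 546 Ω (inductive)

tan(βl) = 1.82
For a shorted stub, Z_in = jZ_0·tan(βl)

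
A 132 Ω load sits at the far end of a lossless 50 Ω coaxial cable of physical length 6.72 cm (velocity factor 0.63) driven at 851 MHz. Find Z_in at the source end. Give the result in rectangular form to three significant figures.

Z_in ≈ 20.8 + j14.4 Ω

λ = v/f = 0.63·c / 851 MHz = 0.222 m
βl = 2π·l/λ = 2π × 0.303 = 109°
tan(βl) = tan(109°) = -2.92
Z_in = Z_0·(Z_L + jZ_0·tanβl)/(Z_0 + jZ_L·tanβl)
     = 50·(132 − j146)/(50 − j385)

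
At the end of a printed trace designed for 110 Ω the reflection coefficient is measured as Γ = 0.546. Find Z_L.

Z_L ≈ 375 Ω

Z_L = Z_0·(1 + Γ)/(1 − Γ) = 110·(1.55)/(0.454)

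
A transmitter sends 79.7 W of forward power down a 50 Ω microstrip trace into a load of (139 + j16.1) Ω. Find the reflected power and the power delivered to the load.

|Γ| = |(89 + j16.1)/(189 + j16.1)| = 0.477
|Γ|² = 0.227
P_refl = |Γ|²·P_inc = 18.1 W, P_del = (1 − |Γ|²)·P_inc = 61.6 W

P_reflected ≈ 18.1 W; P_delivered ≈ 61.6 W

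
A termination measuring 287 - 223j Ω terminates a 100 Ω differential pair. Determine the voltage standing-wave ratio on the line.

VSWR ≈ 4.74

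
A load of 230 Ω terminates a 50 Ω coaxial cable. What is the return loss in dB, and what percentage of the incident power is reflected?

Γ = (230 − 50)/(230 + 50) = 0.643
RL = −20·log₁₀(0.643) = 3.84 dB
P_refl/P_inc = |Γ|² = 0.413

RL ≈ 3.84 dB; 41.3% of incident power reflected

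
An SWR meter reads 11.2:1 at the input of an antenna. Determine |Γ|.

|Γ| = (S − 1)/(S + 1) = (11.2 − 1)/(11.2 + 1) = 10.2/12.2

|Γ| ≈ 0.836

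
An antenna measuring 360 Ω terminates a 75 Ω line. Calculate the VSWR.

Γ = (360 − 75)/(360 + 75) = 0.655
VSWR = (1 + 0.655)/(1 − 0.655)

VSWR ≈ 4.8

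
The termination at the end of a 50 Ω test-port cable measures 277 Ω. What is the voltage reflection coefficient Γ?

Γ = (Z_L − Z_0)/(Z_L + Z_0) = (277 − 50)/(277 + 50) = 227/327

Γ = 0.694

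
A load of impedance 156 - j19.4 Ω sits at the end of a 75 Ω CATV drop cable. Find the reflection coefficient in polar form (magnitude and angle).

Γ = (Z_L − Z_0)/(Z_L + Z_0) = (81 − j19.4)/(231 − j19.4)
|Γ| = 83.3/232 = 0.359

Γ ≈ 0.359 ∠ -8.67°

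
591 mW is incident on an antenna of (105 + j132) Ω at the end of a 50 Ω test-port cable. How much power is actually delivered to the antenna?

P_delivered ≈ 299 mW

|Γ| = |(55 + j132)/(155 + j132)| = 0.702
|Γ|² = 0.493
P_refl = |Γ|²·P_inc = 292 mW, P_del = (1 − |Γ|²)·P_inc = 299 mW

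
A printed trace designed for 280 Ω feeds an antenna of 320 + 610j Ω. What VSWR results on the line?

Γ = (Z_L − Z_0)/(Z_L + Z_0) = (40 + j610)/(600 + j610)
|Γ| = 611/856 = 0.714
VSWR = (1 + |Γ|)/(1 − |Γ|) = 1.71/0.286

VSWR ≈ 6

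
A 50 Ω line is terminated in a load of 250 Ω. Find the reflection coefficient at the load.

Γ = 0.667

Γ = (Z_L − Z_0)/(Z_L + Z_0) = (250 − 50)/(250 + 50) = 200/300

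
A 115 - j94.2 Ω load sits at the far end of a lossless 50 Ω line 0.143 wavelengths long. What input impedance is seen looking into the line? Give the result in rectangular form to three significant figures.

Z_in ≈ 15.1 − j22.2 Ω

βl = 2π × 0.143 = 51.5°
tan(βl) = tan(51.5°) = 1.26
Z_in = Z_0·(Z_L + jZ_0·tanβl)/(Z_0 + jZ_L·tanβl)
     = 50·(115 − j31.4)/(168 + j144)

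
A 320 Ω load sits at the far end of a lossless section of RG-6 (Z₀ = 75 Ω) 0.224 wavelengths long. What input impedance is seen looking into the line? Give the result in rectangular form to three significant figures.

Z_in ≈ 18 − j11.7 Ω

βl = 2π × 0.224 = 80.6°
tan(βl) = tan(80.6°) = 6.07
Z_in = Z_0·(Z_L + jZ_0·tanβl)/(Z_0 + jZ_L·tanβl)
     = 75·(320 + j455)/(75 + j1940)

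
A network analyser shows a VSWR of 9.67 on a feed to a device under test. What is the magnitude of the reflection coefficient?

|Γ| ≈ 0.813

|Γ| = (S − 1)/(S + 1) = (9.67 − 1)/(9.67 + 1) = 8.67/10.7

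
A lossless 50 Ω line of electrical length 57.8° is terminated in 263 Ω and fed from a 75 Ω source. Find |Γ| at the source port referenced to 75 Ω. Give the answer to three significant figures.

tan(βl) = 1.59
Z_in = Z_0·(Z_L + jZ_0·tanβl)/(Z_0 + jZ_L·tanβl) = 13.1 − j29.9 Ω
Γ_s = (Z_in − Z_s)/(Z_in + Z_s) = (-61.9 − j29.9)/(88.1 − j29.9), |Γ_s| = 0.739

|Γ| ≈ 0.739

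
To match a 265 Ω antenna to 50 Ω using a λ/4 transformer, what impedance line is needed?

Z_qwt = √(Z_0·R_L) = √(50 × 265) = √13250

Z_qwt ≈ 115 Ω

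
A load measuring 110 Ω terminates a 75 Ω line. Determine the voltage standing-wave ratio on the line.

Γ = (110 − 75)/(110 + 75) = 0.189
VSWR = (1 + 0.189)/(1 − 0.189)

VSWR ≈ 1.47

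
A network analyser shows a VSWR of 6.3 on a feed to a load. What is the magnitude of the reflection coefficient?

|Γ| ≈ 0.726

|Γ| = (S − 1)/(S + 1) = (6.3 − 1)/(6.3 + 1) = 5.3/7.3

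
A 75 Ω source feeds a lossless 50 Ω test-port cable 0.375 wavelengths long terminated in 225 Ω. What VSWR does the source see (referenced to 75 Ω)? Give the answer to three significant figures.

VSWR ≈ 4.91

βl = 2π × 0.375 = 135°
tan(βl) = -1
Z_in = Z_0·(Z_L + jZ_0·tanβl)/(Z_0 + jZ_L·tanβl) = 21.2 + j45.3 Ω
Γ_s = (Z_in − Z_s)/(Z_in + Z_s) = (-53.8 + j45.3)/(96.2 + j45.3), |Γ_s| = 0.662
VSWR = (1 + |Γ_s|)/(1 − |Γ_s|)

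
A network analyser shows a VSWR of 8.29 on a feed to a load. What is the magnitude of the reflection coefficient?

|Γ| ≈ 0.785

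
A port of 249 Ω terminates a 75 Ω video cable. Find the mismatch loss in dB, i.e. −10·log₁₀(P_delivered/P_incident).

Γ = (249 − 75)/(249 + 75) = 0.537
|Γ|² = 0.288, so P_del/P_inc = 1 − |Γ|² = 0.712
ML = −10·log₁₀(1 − |Γ|²)

mismatch loss ≈ 1.48 dB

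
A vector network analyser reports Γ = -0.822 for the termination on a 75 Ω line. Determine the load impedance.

Z_L ≈ 7.33 Ω

Z_L = Z_0·(1 + Γ)/(1 − Γ) = 75·(0.178)/(1.82)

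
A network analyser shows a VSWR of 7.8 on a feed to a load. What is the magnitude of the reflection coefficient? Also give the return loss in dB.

|Γ| = (S − 1)/(S + 1) = (7.8 − 1)/(7.8 + 1) = 6.8/8.8
RL = −20·log₁₀|Γ| = −20·log₁₀(0.773)

|Γ| ≈ 0.773; return loss ≈ 2.24 dB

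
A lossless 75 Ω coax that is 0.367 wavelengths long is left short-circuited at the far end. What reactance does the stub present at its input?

βl = 2π × 0.367 = 132°
tan(βl) = -1.11
For a short-circuited stub, Z_in = jZ_0·tan(βl)

X_in ≈ -82.9 Ω (capacitive)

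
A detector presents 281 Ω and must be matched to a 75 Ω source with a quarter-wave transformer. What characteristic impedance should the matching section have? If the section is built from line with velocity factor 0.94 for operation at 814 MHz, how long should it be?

Z_qwt = √(Z_0·R_L) = √(75 × 281) = √21080
λ = 0.94·c/f = 0.346 m, so l = λ/4 = 0.0866 m

Z_qwt ≈ 145 Ω; length ≈ 8.66 cm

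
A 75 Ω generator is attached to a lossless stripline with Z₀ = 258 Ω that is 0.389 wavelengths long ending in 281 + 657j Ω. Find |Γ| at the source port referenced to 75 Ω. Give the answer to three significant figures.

βl = 2π × 0.389 = 140°
tan(βl) = -0.838
Z_in = Z_0·(Z_L + jZ_0·tanβl)/(Z_0 + jZ_L·tanβl) = 44.9 + j154 Ω
Γ_s = (Z_in − Z_s)/(Z_in + Z_s) = (-30.1 + j154)/(120 + j154), |Γ_s| = 0.804

|Γ| ≈ 0.804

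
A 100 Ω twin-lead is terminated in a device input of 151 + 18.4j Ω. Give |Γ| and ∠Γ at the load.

Γ ≈ 0.215 ∠ 15.6°

Γ = (Z_L − Z_0)/(Z_L + Z_0) = (51 + j18.4)/(251 + j18.4)
|Γ| = 54.2/252 = 0.215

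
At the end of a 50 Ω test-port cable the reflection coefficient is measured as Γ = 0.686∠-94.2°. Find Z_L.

Z_L ≈ 16.8 − j43.5 Ω

Z_L = Z_0·(1 + Γ)/(1 − Γ) = 50·(0.95 − j0.684)/(1.05 + j0.684)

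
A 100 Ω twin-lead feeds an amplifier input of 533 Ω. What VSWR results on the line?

VSWR ≈ 5.33

Γ = (533 − 100)/(533 + 100) = 0.684
VSWR = (1 + 0.684)/(1 − 0.684)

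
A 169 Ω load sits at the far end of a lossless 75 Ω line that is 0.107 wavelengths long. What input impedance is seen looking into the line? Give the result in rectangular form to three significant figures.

βl = 2π × 0.107 = 38.5°
tan(βl) = tan(38.5°) = 0.796
Z_in = Z_0·(Z_L + jZ_0·tanβl)/(Z_0 + jZ_L·tanβl)
     = 75·(169 + j59.7)/(75 + j135)

Z_in ≈ 65.5 − j57.7 Ω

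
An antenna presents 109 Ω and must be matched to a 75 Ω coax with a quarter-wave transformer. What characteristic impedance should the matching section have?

Z_qwt ≈ 90.4 Ω

Z_qwt = √(Z_0·R_L) = √(75 × 109) = √8175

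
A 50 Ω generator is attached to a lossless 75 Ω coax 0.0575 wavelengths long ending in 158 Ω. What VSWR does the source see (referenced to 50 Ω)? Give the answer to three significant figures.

VSWR ≈ 2.97

βl = 2π × 0.0575 = 20.7°
tan(βl) = 0.378
Z_in = Z_0·(Z_L + jZ_0·tanβl)/(Z_0 + jZ_L·tanβl) = 111 − j59.6 Ω
Γ_s = (Z_in − Z_s)/(Z_in + Z_s) = (60.5 − j59.6)/(161 − j59.6), |Γ_s| = 0.496
VSWR = (1 + |Γ_s|)/(1 − |Γ_s|)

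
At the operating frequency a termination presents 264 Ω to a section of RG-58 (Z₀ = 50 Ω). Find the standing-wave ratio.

Γ = (264 − 50)/(264 + 50) = 0.682
VSWR = (1 + 0.682)/(1 − 0.682)

VSWR ≈ 5.28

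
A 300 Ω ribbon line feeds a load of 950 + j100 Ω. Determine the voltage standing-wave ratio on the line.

VSWR ≈ 3.21

Γ = (Z_L − Z_0)/(Z_L + Z_0) = (650 + j100)/(1250 + j100)
|Γ| = 658/1250 = 0.524
VSWR = (1 + |Γ|)/(1 − |Γ|) = 1.52/0.476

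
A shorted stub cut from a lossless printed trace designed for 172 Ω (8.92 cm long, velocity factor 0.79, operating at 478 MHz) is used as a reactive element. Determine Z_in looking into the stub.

λ = v/f = 0.79·c / 478 MHz = 0.496 m
βl = 2π·l/λ = 2π × 0.18 = 64.8°
tan(βl) = 2.12
For a shorted stub, Z_in = jZ_0·tan(βl)

Z_in ≈ +j365 Ω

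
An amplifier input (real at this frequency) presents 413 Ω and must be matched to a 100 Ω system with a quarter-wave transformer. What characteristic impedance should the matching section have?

Z_qwt ≈ 203 Ω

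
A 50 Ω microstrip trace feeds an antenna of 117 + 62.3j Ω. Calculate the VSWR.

VSWR ≈ 3.11

Γ = (Z_L − Z_0)/(Z_L + Z_0) = (67 + j62.3)/(167 + j62.3)
|Γ| = 91.5/178 = 0.513
VSWR = (1 + |Γ|)/(1 − |Γ|) = 1.51/0.487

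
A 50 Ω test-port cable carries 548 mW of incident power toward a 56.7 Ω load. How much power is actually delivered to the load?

P_delivered ≈ 546 mW

Γ = (56.7 − 50)/(56.7 + 50) = 0.0628
|Γ|² = 0.00394
P_refl = |Γ|²·P_inc = 2.16 mW, P_del = (1 − |Γ|²)·P_inc = 546 mW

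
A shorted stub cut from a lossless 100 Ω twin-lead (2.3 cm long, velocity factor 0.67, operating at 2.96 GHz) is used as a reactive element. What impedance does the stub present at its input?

Z_in ≈ −j160 Ω

λ = v/f = 0.67·c / 2.96 GHz = 0.0679 m
βl = 2π·l/λ = 2π × 0.339 = 122°
tan(βl) = -1.6
For a shorted stub, Z_in = jZ_0·tan(βl)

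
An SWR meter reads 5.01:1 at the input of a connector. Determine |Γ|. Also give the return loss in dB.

|Γ| ≈ 0.667; return loss ≈ 3.51 dB

|Γ| = (S − 1)/(S + 1) = (5.01 − 1)/(5.01 + 1) = 4.01/6.01
RL = −20·log₁₀|Γ| = −20·log₁₀(0.667)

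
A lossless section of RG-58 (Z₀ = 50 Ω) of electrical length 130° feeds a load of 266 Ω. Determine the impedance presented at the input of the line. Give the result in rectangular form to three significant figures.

tan(βl) = tan(130°) = -1.19
Z_in = Z_0·(Z_L + jZ_0·tanβl)/(Z_0 + jZ_L·tanβl)
     = 50·(266 − j59.6)/(50 − j317)

Z_in ≈ 15.6 + j39.5 Ω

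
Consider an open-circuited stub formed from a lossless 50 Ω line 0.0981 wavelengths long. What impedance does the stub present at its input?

βl = 2π × 0.0981 = 35.3°
tan(βl) = 0.708
For an open-circuited stub, Z_in = −jZ_0·cot(βl) = −jZ_0/tan(βl)

Z_in ≈ −j70.6 Ω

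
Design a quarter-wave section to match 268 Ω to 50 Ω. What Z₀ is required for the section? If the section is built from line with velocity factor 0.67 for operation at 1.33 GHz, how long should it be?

Z_qwt ≈ 116 Ω; length ≈ 3.78 cm

Z_qwt = √(Z_0·R_L) = √(50 × 268) = √13400
λ = 0.67·c/f = 0.151 m, so l = λ/4 = 0.0378 m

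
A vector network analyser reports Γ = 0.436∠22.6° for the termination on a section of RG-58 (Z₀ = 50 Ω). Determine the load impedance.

Z_L ≈ 105 + j43.5 Ω

Z_L = Z_0·(1 + Γ)/(1 − Γ) = 50·(1.4 + j0.168)/(0.597 − j0.168)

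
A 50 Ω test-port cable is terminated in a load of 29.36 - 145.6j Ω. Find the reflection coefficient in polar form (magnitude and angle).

Γ = (Z_L − Z_0)/(Z_L + Z_0) = (-20.64 − j145.6)/(79.36 − j145.6)
|Γ| = 147/166 = 0.887

Γ ≈ 0.887 ∠ -36.7°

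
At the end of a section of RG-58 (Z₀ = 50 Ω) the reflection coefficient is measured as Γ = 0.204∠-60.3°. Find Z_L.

Z_L = Z_0·(1 + Γ)/(1 − Γ) = 50·(1.1 − j0.177)/(0.899 + j0.177)

Z_L ≈ 57.1 − j21.1 Ω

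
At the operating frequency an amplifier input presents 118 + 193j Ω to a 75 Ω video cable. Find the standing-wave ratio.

Γ = (Z_L − Z_0)/(Z_L + Z_0) = (43 + j193)/(193 + j193)
|Γ| = 198/273 = 0.724
VSWR = (1 + |Γ|)/(1 − |Γ|) = 1.72/0.276

VSWR ≈ 6.26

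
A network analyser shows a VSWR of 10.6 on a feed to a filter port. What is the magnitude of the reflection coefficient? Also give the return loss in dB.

|Γ| ≈ 0.828; return loss ≈ 1.64 dB

|Γ| = (S − 1)/(S + 1) = (10.6 − 1)/(10.6 + 1) = 9.6/11.6
RL = −20·log₁₀|Γ| = −20·log₁₀(0.828)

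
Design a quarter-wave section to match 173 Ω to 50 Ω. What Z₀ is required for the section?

Z_qwt = √(Z_0·R_L) = √(50 × 173) = √8650

Z_qwt ≈ 93 Ω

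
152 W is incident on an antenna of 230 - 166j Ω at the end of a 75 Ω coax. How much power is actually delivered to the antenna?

|Γ| = |(155 − j166)/(305 − j166)| = 0.654
|Γ|² = 0.428
P_refl = |Γ|²·P_inc = 65 W, P_del = (1 − |Γ|²)·P_inc = 87 W

P_delivered ≈ 87 W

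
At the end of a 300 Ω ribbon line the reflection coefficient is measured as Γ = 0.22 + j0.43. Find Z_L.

Z_L ≈ 290 + j325 Ω

Z_L = Z_0·(1 + Γ)/(1 − Γ) = 300·(1.22 + j0.43)/(0.78 − j0.43)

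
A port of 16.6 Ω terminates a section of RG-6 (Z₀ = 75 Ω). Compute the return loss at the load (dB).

Γ = (16.6 − 75)/(16.6 + 75) = -0.638
RL = −20·log₁₀|Γ| = −20·log₁₀(0.638)

RL ≈ 3.91 dB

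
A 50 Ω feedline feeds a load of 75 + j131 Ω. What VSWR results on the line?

VSWR ≈ 6.59

Γ = (Z_L − Z_0)/(Z_L + Z_0) = (25 + j131)/(125 + j131)
|Γ| = 133/181 = 0.737
VSWR = (1 + |Γ|)/(1 − |Γ|) = 1.74/0.263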